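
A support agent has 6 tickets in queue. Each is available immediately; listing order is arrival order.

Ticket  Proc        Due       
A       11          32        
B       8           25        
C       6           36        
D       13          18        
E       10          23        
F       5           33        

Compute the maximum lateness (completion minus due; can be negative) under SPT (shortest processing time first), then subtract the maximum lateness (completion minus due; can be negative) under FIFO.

SPT (increasing processing time): F C B E A D.
F: 0→5, due 33, lateness -28
C: 5→11, due 36, lateness -25
B: 11→19, due 25, lateness -6
E: 19→29, due 23, lateness 6
A: 29→40, due 32, lateness 8
D: 40→53, due 18, lateness 35
Maximum = 35.
FIFO (arrival order): A B C D E F.
A: 0→11, due 32, lateness -21
B: 11→19, due 25, lateness -6
C: 19→25, due 36, lateness -11
D: 25→38, due 18, lateness 20
E: 38→48, due 23, lateness 25
F: 48→53, due 33, lateness 20
Maximum = 25.
Difference = 35 − 25 = 10.

10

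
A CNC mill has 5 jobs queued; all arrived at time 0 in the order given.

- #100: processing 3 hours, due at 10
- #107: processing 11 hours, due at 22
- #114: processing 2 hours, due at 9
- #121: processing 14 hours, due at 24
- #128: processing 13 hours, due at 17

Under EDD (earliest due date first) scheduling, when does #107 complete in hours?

EDD (increasing due date): #114 #100 #128 #107 #121.
#114: 0→2
#100: 2→5
#128: 5→18
#107: 18→29

29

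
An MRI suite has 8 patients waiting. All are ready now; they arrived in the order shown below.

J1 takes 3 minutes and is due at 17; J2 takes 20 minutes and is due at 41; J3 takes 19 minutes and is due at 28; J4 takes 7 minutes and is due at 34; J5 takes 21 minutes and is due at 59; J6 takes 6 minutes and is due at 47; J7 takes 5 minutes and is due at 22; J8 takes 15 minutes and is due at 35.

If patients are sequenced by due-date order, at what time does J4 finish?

EDD (increasing due date): J1 J7 J3 J4 J8 J2 J6 J5.
J1: 0→3
J7: 3→8
J3: 8→27
J4: 27→34

34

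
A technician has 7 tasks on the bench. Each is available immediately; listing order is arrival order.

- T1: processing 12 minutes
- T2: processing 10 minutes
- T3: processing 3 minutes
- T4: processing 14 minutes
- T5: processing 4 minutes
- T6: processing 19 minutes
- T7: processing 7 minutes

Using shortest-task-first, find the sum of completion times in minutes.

203

SPT (increasing processing time): T3 T5 T7 T2 T1 T4 T6.
T3: 0→3
T5: 3→7
T7: 7→14
T2: 14→24
T1: 24→36
T4: 36→50
T6: 50→69
Sum = 3+7+14+24+36+50+69 = 203.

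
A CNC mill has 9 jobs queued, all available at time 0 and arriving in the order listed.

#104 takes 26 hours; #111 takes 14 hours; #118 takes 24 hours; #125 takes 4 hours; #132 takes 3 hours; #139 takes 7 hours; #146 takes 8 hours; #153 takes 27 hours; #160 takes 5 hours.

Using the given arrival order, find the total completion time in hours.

664

FIFO (arrival order): #104 #111 #118 #125 #132 #139 #146 #153 #160.
#104: 0→26
#111: 26→40
#118: 40→64
#125: 64→68
#132: 68→71
#139: 71→78
#146: 78→86
#153: 86→113
#160: 113→118
Sum = 26+40+64+68+71+78+86+113+118 = 664.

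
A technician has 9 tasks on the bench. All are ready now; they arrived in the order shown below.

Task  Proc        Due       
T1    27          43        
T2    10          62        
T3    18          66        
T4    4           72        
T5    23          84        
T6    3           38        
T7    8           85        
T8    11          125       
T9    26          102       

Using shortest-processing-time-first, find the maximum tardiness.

87

SPT (increasing processing time): T6 T4 T7 T2 T8 T3 T5 T9 T1.
T6: 0→3, due 38, tardiness 0
T4: 3→7, due 72, tardiness 0
T7: 7→15, due 85, tardiness 0
T2: 15→25, due 62, tardiness 0
T8: 25→36, due 125, tardiness 0
T3: 36→54, due 66, tardiness 0
T5: 54→77, due 84, tardiness 0
T9: 77→103, due 102, tardiness 1
T1: 103→130, due 43, tardiness 87
Maximum = 87.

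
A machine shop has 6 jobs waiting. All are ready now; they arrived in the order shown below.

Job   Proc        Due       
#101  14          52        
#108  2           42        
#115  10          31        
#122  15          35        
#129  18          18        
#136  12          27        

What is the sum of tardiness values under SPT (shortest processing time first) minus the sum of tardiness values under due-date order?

5

SPT (increasing processing time): #108 #115 #136 #101 #122 #129.
#108: 0→2, due 42, tardiness 0
#115: 2→12, due 31, tardiness 0
#136: 12→24, due 27, tardiness 0
#101: 24→38, due 52, tardiness 0
#122: 38→53, due 35, tardiness 18
#129: 53→71, due 18, tardiness 53
Sum = 0+0+0+0+18+53 = 71.
EDD (increasing due date): #129 #136 #115 #122 #108 #101.
#129: 0→18, due 18, tardiness 0
#136: 18→30, due 27, tardiness 3
#115: 30→40, due 31, tardiness 9
#122: 40→55, due 35, tardiness 20
#108: 55→57, due 42, tardiness 15
#101: 57→71, due 52, tardiness 19
Sum = 0+3+9+20+15+19 = 66.
Difference = 71 − 66 = 5.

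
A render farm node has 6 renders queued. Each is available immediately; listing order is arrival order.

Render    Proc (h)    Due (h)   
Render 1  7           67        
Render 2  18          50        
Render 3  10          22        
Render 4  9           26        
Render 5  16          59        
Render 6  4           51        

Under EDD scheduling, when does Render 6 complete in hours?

EDD (increasing due date): Render 3 Render 4 Render 2 Render 6 Render 5 Render 1.
Render 3: 0→10
Render 4: 10→19
Render 2: 19→37
Render 6: 37→41

41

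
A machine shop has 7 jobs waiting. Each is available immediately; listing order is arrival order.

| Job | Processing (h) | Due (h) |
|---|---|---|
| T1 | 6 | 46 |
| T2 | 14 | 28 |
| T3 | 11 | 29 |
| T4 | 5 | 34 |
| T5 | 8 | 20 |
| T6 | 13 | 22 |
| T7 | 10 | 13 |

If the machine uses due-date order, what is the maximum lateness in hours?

EDD (increasing due date): T7 T5 T6 T2 T3 T4 T1.
T7: 0→10, due 13, lateness -3
T5: 10→18, due 20, lateness -2
T6: 18→31, due 22, lateness 9
T2: 31→45, due 28, lateness 17
T3: 45→56, due 29, lateness 27
T4: 56→61, due 34, lateness 27
T1: 61→67, due 46, lateness 21
Maximum = 27.

27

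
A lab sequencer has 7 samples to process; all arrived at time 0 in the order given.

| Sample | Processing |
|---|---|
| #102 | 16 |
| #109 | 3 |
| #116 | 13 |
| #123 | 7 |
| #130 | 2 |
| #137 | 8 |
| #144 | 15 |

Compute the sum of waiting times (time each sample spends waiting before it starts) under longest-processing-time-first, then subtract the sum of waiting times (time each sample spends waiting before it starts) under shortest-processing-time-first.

LPT (decreasing processing time): #102 #144 #116 #137 #123 #109 #130.
#102: waits 0, runs 0→16
#144: waits 16, runs 16→31
#116: waits 31, runs 31→44
#137: waits 44, runs 44→52
#123: waits 52, runs 52→59
#109: waits 59, runs 59→62
#130: waits 62, runs 62→64
Sum = 0+16+31+44+52+59+62 = 264.
SPT (increasing processing time): #130 #109 #123 #137 #116 #144 #102.
#130: waits 0, runs 0→2
#109: waits 2, runs 2→5
#123: waits 5, runs 5→12
#137: waits 12, runs 12→20
#116: waits 20, runs 20→33
#144: waits 33, runs 33→48
#102: waits 48, runs 48→64
Sum = 0+2+5+12+20+33+48 = 120.
Difference = 264 − 120 = 144.

144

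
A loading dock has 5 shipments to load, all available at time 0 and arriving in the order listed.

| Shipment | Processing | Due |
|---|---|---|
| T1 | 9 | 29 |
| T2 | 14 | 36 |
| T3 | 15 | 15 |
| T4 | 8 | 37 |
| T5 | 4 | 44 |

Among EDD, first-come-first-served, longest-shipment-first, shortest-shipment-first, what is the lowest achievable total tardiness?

EDD (increasing due date): T3 T1 T2 T4 T5.
T3: 0→15, due 15, tardiness 0
T1: 15→24, due 29, tardiness 0
T2: 24→38, due 36, tardiness 2
T4: 38→46, due 37, tardiness 9
T5: 46→50, due 44, tardiness 6
Sum = 0+0+2+9+6 = 17.
FIFO (arrival order): T1 T2 T3 T4 T5.
T1: 0→9, due 29, tardiness 0
T2: 9→23, due 36, tardiness 0
T3: 23→38, due 15, tardiness 23
T4: 38→46, due 37, tardiness 9
T5: 46→50, due 44, tardiness 6
Sum = 0+0+23+9+6 = 38.
LPT (decreasing processing time): T3 T2 T1 T4 T5.
T3: 0→15, due 15, tardiness 0
T2: 15→29, due 36, tardiness 0
T1: 29→38, due 29, tardiness 9
T4: 38→46, due 37, tardiness 9
T5: 46→50, due 44, tardiness 6
Sum = 0+0+9+9+6 = 24.
SPT (increasing processing time): T5 T4 T1 T2 T3.
T5: 0→4, due 44, tardiness 0
T4: 4→12, due 37, tardiness 0
T1: 12→21, due 29, tardiness 0
T2: 21→35, due 36, tardiness 0
T3: 35→50, due 15, tardiness 35
Sum = 0+0+0+0+35 = 35.
EDD 17, FIFO 38, LPT 24, SPT 35 → minimum 17.

17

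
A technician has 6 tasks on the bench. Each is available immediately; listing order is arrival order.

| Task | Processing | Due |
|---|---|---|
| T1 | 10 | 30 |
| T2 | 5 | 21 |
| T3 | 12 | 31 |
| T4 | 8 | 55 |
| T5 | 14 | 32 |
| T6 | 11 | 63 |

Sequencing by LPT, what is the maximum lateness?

LPT (decreasing processing time): T5 T3 T6 T1 T4 T2.
T5: 0→14, due 32, lateness -18
T3: 14→26, due 31, lateness -5
T6: 26→37, due 63, lateness -26
T1: 37→47, due 30, lateness 17
T4: 47→55, due 55, lateness 0
T2: 55→60, due 21, lateness 39
Maximum = 39.

39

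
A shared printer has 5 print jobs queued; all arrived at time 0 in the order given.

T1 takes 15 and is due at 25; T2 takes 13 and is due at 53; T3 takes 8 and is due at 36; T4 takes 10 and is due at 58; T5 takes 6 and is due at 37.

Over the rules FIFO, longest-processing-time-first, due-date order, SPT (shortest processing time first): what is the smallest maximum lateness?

-6

FIFO (arrival order): T1 T2 T3 T4 T5.
T1: 0→15, due 25, lateness -10
T2: 15→28, due 53, lateness -25
T3: 28→36, due 36, lateness 0
T4: 36→46, due 58, lateness -12
T5: 46→52, due 37, lateness 15
Maximum = 15.
LPT (decreasing processing time): T1 T2 T4 T3 T5.
T1: 0→15, due 25, lateness -10
T2: 15→28, due 53, lateness -25
T4: 28→38, due 58, lateness -20
T3: 38→46, due 36, lateness 10
T5: 46→52, due 37, lateness 15
Maximum = 15.
EDD (increasing due date): T1 T3 T5 T2 T4.
T1: 0→15, due 25, lateness -10
T3: 15→23, due 36, lateness -13
T5: 23→29, due 37, lateness -8
T2: 29→42, due 53, lateness -11
T4: 42→52, due 58, lateness -6
Maximum = -6.
SPT (increasing processing time): T5 T3 T4 T2 T1.
T5: 0→6, due 37, lateness -31
T3: 6→14, due 36, lateness -22
T4: 14→24, due 58, lateness -34
T2: 24→37, due 53, lateness -16
T1: 37→52, due 25, lateness 27
Maximum = 27.
FIFO 15, LPT 15, EDD -6, SPT 27 → minimum -6.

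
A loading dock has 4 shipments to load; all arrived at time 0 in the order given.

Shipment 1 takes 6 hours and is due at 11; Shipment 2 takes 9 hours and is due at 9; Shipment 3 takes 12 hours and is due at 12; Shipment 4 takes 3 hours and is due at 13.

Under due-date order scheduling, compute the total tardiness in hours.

EDD (increasing due date): Shipment 2 Shipment 1 Shipment 3 Shipment 4.
Shipment 2: 0→9, due 9, tardiness 0
Shipment 1: 9→15, due 11, tardiness 4
Shipment 3: 15→27, due 12, tardiness 15
Shipment 4: 27→30, due 13, tardiness 17
Sum = 0+4+15+17 = 36.

36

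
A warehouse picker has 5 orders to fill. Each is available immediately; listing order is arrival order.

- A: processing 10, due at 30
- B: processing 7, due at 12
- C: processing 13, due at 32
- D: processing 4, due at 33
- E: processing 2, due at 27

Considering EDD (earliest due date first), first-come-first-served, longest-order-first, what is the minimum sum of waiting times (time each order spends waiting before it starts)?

EDD (increasing due date): B E A C D.
B: waits 0, runs 0→7
E: waits 7, runs 7→9
A: waits 9, runs 9→19
C: waits 19, runs 19→32
D: waits 32, runs 32→36
Sum = 0+7+9+19+32 = 67.
FIFO (arrival order): A B C D E.
A: waits 0, runs 0→10
B: waits 10, runs 10→17
C: waits 17, runs 17→30
D: waits 30, runs 30→34
E: waits 34, runs 34→36
Sum = 0+10+17+30+34 = 91.
LPT (decreasing processing time): C A B D E.
C: waits 0, runs 0→13
A: waits 13, runs 13→23
B: waits 23, runs 23→30
D: waits 30, runs 30→34
E: waits 34, runs 34→36
Sum = 0+13+23+30+34 = 100.
EDD 67, FIFO 91, LPT 100 → minimum 67.

67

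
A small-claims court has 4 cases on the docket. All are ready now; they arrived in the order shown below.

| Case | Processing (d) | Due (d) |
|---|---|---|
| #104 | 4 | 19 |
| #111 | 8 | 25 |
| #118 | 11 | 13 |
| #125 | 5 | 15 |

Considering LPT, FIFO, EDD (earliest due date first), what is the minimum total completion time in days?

LPT (decreasing processing time): #118 #111 #125 #104.
#118: 0→11
#111: 11→19
#125: 19→24
#104: 24→28
Sum = 11+19+24+28 = 82.
FIFO (arrival order): #104 #111 #118 #125.
#104: 0→4
#111: 4→12
#118: 12→23
#125: 23→28
Sum = 4+12+23+28 = 67.
EDD (increasing due date): #118 #125 #104 #111.
#118: 0→11
#125: 11→16
#104: 16→20
#111: 20→28
Sum = 11+16+20+28 = 75.
LPT 82, FIFO 67, EDD 75 → minimum 67.

67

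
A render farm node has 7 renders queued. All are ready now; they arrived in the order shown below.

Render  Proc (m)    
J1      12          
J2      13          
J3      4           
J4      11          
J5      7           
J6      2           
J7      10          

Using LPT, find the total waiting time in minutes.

230

LPT (decreasing processing time): J2 J1 J4 J7 J5 J3 J6.
J2: waits 0, runs 0→13
J1: waits 13, runs 13→25
J4: waits 25, runs 25→36
J7: waits 36, runs 36→46
J5: waits 46, runs 46→53
J3: waits 53, runs 53→57
J6: waits 57, runs 57→59
Sum = 0+13+25+36+46+53+57 = 230.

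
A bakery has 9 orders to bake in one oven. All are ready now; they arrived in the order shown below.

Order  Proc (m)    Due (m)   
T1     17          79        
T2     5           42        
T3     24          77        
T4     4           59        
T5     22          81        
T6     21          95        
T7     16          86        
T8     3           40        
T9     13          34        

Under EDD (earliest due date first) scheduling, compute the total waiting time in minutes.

EDD (increasing due date): T9 T8 T2 T4 T3 T1 T5 T7 T6.
T9: waits 0, runs 0→13
T8: waits 13, runs 13→16
T2: waits 16, runs 16→21
T4: waits 21, runs 21→25
T3: waits 25, runs 25→49
T1: waits 49, runs 49→66
T5: waits 66, runs 66→88
T7: waits 88, runs 88→104
T6: waits 104, runs 104→125
Sum = 0+13+16+21+25+49+66+88+104 = 382.

382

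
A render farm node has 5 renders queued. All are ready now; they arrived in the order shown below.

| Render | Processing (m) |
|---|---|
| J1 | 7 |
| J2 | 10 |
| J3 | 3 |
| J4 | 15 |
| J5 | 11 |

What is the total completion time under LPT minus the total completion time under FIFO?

41

LPT (decreasing processing time): J4 J5 J2 J1 J3.
J4: 0→15
J5: 15→26
J2: 26→36
J1: 36→43
J3: 43→46
Sum = 15+26+36+43+46 = 166.
FIFO (arrival order): J1 J2 J3 J4 J5.
J1: 0→7
J2: 7→17
J3: 17→20
J4: 20→35
J5: 35→46
Sum = 7+17+20+35+46 = 125.
Difference = 166 − 125 = 41.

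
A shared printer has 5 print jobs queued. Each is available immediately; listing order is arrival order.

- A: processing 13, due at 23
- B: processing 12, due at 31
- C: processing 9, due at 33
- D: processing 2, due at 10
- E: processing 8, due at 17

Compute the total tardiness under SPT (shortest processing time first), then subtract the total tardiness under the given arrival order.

-33

SPT (increasing processing time): D E C B A.
D: 0→2, due 10, tardiness 0
E: 2→10, due 17, tardiness 0
C: 10→19, due 33, tardiness 0
B: 19→31, due 31, tardiness 0
A: 31→44, due 23, tardiness 21
Sum = 0+0+0+0+21 = 21.
FIFO (arrival order): A B C D E.
A: 0→13, due 23, tardiness 0
B: 13→25, due 31, tardiness 0
C: 25→34, due 33, tardiness 1
D: 34→36, due 10, tardiness 26
E: 36→44, due 17, tardiness 27
Sum = 0+0+1+26+27 = 54.
Difference = 21 − 54 = -33.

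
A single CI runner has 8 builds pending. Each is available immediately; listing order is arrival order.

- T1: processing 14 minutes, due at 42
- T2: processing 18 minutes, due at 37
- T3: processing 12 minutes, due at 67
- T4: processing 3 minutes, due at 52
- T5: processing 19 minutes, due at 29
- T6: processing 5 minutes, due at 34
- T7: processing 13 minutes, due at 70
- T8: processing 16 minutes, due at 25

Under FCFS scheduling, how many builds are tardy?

4

FIFO (arrival order): T1 T2 T3 T4 T5 T6 T7 T8.
T1: 0→14, due 42, tardiness 0
T2: 14→32, due 37, tardiness 0
T3: 32→44, due 67, tardiness 0
T4: 44→47, due 52, tardiness 0
T5: 47→66, due 29, tardiness 37
T6: 66→71, due 34, tardiness 37
T7: 71→84, due 70, tardiness 14
T8: 84→100, due 25, tardiness 75
Late builds: 4.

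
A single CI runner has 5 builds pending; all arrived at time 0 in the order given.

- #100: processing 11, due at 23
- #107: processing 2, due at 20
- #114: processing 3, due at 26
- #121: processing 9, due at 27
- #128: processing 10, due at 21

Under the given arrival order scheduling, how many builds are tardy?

1

FIFO (arrival order): #100 #107 #114 #121 #128.
#100: 0→11, due 23, tardiness 0
#107: 11→13, due 20, tardiness 0
#114: 13→16, due 26, tardiness 0
#121: 16→25, due 27, tardiness 0
#128: 25→35, due 21, tardiness 14
Late builds: 1.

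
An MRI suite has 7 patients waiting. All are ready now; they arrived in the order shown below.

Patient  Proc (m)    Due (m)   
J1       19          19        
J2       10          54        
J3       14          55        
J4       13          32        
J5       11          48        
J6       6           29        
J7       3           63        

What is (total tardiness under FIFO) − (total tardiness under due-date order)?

FIFO (arrival order): J1 J2 J3 J4 J5 J6 J7.
J1: 0→19, due 19, tardiness 0
J2: 19→29, due 54, tardiness 0
J3: 29→43, due 55, tardiness 0
J4: 43→56, due 32, tardiness 24
J5: 56→67, due 48, tardiness 19
J6: 67→73, due 29, tardiness 44
J7: 73→76, due 63, tardiness 13
Sum = 0+0+0+24+19+44+13 = 100.
EDD (increasing due date): J1 J6 J4 J5 J2 J3 J7.
J1: 0→19, due 19, tardiness 0
J6: 19→25, due 29, tardiness 0
J4: 25→38, due 32, tardiness 6
J5: 38→49, due 48, tardiness 1
J2: 49→59, due 54, tardiness 5
J3: 59→73, due 55, tardiness 18
J7: 73→76, due 63, tardiness 13
Sum = 0+0+6+1+5+18+13 = 43.
Difference = 100 − 43 = 57.

57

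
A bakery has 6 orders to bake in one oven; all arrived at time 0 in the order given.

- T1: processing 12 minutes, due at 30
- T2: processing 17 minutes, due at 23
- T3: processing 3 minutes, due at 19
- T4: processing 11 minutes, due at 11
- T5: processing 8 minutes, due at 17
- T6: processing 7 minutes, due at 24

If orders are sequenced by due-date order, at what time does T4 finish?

11

EDD (increasing due date): T4 T5 T3 T2 T6 T1.
T4: 0→11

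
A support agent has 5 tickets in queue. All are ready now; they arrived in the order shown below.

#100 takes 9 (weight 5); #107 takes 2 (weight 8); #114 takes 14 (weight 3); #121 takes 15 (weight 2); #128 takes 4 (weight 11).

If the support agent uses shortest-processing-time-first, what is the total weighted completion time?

332

SPT (increasing processing time): #107 #128 #100 #114 #121.
#107: finishes 2, weight 8, w·C = 16
#128: finishes 6, weight 11, w·C = 66
#100: finishes 15, weight 5, w·C = 75
#114: finishes 29, weight 3, w·C = 87
#121: finishes 44, weight 2, w·C = 88
Sum = 16+66+75+87+88 = 332.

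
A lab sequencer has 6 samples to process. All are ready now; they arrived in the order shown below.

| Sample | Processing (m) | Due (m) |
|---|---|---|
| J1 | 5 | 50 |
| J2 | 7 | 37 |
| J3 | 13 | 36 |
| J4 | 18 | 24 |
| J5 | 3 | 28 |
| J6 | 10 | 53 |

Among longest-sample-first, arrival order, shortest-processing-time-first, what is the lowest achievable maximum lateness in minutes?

LPT (decreasing processing time): J4 J3 J6 J2 J1 J5.
J4: 0→18, due 24, lateness -6
J3: 18→31, due 36, lateness -5
J6: 31→41, due 53, lateness -12
J2: 41→48, due 37, lateness 11
J1: 48→53, due 50, lateness 3
J5: 53→56, due 28, lateness 28
Maximum = 28.
FIFO (arrival order): J1 J2 J3 J4 J5 J6.
J1: 0→5, due 50, lateness -45
J2: 5→12, due 37, lateness -25
J3: 12→25, due 36, lateness -11
J4: 25→43, due 24, lateness 19
J5: 43→46, due 28, lateness 18
J6: 46→56, due 53, lateness 3
Maximum = 19.
SPT (increasing processing time): J5 J1 J2 J6 J3 J4.
J5: 0→3, due 28, lateness -25
J1: 3→8, due 50, lateness -42
J2: 8→15, due 37, lateness -22
J6: 15→25, due 53, lateness -28
J3: 25→38, due 36, lateness 2
J4: 38→56, due 24, lateness 32
Maximum = 32.
LPT 28, FIFO 19, SPT 32 → minimum 19.

19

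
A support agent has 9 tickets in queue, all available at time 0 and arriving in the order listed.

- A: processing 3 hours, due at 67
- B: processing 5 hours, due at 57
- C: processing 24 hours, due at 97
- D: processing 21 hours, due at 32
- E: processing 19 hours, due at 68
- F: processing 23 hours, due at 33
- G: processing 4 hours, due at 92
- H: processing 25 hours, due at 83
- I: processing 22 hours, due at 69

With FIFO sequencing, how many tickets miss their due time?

FIFO (arrival order): A B C D E F G H I.
A: 0→3, due 67, tardiness 0
B: 3→8, due 57, tardiness 0
C: 8→32, due 97, tardiness 0
D: 32→53, due 32, tardiness 21
E: 53→72, due 68, tardiness 4
F: 72→95, due 33, tardiness 62
G: 95→99, due 92, tardiness 7
H: 99→124, due 83, tardiness 41
I: 124→146, due 69, tardiness 77
Late tickets: 6.

6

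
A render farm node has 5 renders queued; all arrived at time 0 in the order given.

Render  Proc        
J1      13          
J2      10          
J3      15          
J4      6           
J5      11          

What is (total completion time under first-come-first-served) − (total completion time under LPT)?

-13

FIFO (arrival order): J1 J2 J3 J4 J5.
J1: 0→13
J2: 13→23
J3: 23→38
J4: 38→44
J5: 44→55
Sum = 13+23+38+44+55 = 173.
LPT (decreasing processing time): J3 J1 J5 J2 J4.
J3: 0→15
J1: 15→28
J5: 28→39
J2: 39→49
J4: 49→55
Sum = 15+28+39+49+55 = 186.
Difference = 173 − 186 = -13.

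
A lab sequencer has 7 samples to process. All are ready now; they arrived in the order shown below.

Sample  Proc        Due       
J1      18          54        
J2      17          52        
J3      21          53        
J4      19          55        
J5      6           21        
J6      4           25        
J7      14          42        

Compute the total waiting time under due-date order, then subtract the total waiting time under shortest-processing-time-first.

7

EDD (increasing due date): J5 J6 J7 J2 J3 J1 J4.
J5: waits 0, runs 0→6
J6: waits 6, runs 6→10
J7: waits 10, runs 10→24
J2: waits 24, runs 24→41
J3: waits 41, runs 41→62
J1: waits 62, runs 62→80
J4: waits 80, runs 80→99
Sum = 0+6+10+24+41+62+80 = 223.
SPT (increasing processing time): J6 J5 J7 J2 J1 J4 J3.
J6: waits 0, runs 0→4
J5: waits 4, runs 4→10
J7: waits 10, runs 10→24
J2: waits 24, runs 24→41
J1: waits 41, runs 41→59
J4: waits 59, runs 59→78
J3: waits 78, runs 78→99
Sum = 0+4+10+24+41+59+78 = 216.
Difference = 223 − 216 = 7.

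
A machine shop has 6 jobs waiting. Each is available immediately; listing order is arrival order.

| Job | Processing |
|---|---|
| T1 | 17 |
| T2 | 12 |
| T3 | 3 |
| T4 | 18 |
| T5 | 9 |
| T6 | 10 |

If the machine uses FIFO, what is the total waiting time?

187

FIFO (arrival order): T1 T2 T3 T4 T5 T6.
T1: waits 0, runs 0→17
T2: waits 17, runs 17→29
T3: waits 29, runs 29→32
T4: waits 32, runs 32→50
T5: waits 50, runs 50→59
T6: waits 59, runs 59→69
Sum = 0+17+29+32+50+59 = 187.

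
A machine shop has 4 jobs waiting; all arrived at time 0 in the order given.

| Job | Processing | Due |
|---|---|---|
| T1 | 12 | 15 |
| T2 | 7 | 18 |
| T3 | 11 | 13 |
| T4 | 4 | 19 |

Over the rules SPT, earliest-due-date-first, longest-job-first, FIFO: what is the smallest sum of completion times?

71

SPT (increasing processing time): T4 T2 T3 T1.
T4: 0→4
T2: 4→11
T3: 11→22
T1: 22→34
Sum = 4+11+22+34 = 71.
EDD (increasing due date): T3 T1 T2 T4.
T3: 0→11
T1: 11→23
T2: 23→30
T4: 30→34
Sum = 11+23+30+34 = 98.
LPT (decreasing processing time): T1 T3 T2 T4.
T1: 0→12
T3: 12→23
T2: 23→30
T4: 30→34
Sum = 12+23+30+34 = 99.
FIFO (arrival order): T1 T2 T3 T4.
T1: 0→12
T2: 12→19
T3: 19→30
T4: 30→34
Sum = 12+19+30+34 = 95.
SPT 71, EDD 98, LPT 99, FIFO 95 → minimum 71.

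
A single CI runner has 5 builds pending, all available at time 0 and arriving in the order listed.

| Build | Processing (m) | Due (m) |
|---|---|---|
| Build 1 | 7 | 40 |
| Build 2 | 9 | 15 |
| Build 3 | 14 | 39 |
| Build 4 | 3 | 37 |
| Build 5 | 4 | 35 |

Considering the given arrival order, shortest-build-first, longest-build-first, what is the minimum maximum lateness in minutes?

2

FIFO (arrival order): Build 1 Build 2 Build 3 Build 4 Build 5.
Build 1: 0→7, due 40, lateness -33
Build 2: 7→16, due 15, lateness 1
Build 3: 16→30, due 39, lateness -9
Build 4: 30→33, due 37, lateness -4
Build 5: 33→37, due 35, lateness 2
Maximum = 2.
SPT (increasing processing time): Build 4 Build 5 Build 1 Build 2 Build 3.
Build 4: 0→3, due 37, lateness -34
Build 5: 3→7, due 35, lateness -28
Build 1: 7→14, due 40, lateness -26
Build 2: 14→23, due 15, lateness 8
Build 3: 23→37, due 39, lateness -2
Maximum = 8.
LPT (decreasing processing time): Build 3 Build 2 Build 1 Build 5 Build 4.
Build 3: 0→14, due 39, lateness -25
Build 2: 14→23, due 15, lateness 8
Build 1: 23→30, due 40, lateness -10
Build 5: 30→34, due 35, lateness -1
Build 4: 34→37, due 37, lateness 0
Maximum = 8.
FIFO 2, SPT 8, LPT 8 → minimum 2.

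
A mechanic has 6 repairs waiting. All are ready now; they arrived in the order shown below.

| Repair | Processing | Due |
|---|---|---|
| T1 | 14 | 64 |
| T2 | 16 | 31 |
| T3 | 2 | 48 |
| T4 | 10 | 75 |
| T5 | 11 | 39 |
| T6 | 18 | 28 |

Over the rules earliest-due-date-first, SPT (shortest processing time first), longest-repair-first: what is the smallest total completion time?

EDD (increasing due date): T6 T2 T5 T3 T1 T4.
T6: 0→18
T2: 18→34
T5: 34→45
T3: 45→47
T1: 47→61
T4: 61→71
Sum = 18+34+45+47+61+71 = 276.
SPT (increasing processing time): T3 T4 T5 T1 T2 T6.
T3: 0→2
T4: 2→12
T5: 12→23
T1: 23→37
T2: 37→53
T6: 53→71
Sum = 2+12+23+37+53+71 = 198.
LPT (decreasing processing time): T6 T2 T1 T5 T4 T3.
T6: 0→18
T2: 18→34
T1: 34→48
T5: 48→59
T4: 59→69
T3: 69→71
Sum = 18+34+48+59+69+71 = 299.
EDD 276, SPT 198, LPT 299 → minimum 198.

198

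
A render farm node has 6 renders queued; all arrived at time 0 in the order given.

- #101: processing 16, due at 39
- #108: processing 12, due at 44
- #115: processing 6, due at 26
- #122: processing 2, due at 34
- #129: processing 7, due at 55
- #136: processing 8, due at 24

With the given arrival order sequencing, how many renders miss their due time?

3

FIFO (arrival order): #101 #108 #115 #122 #129 #136.
#101: 0→16, due 39, tardiness 0
#108: 16→28, due 44, tardiness 0
#115: 28→34, due 26, tardiness 8
#122: 34→36, due 34, tardiness 2
#129: 36→43, due 55, tardiness 0
#136: 43→51, due 24, tardiness 27
Late renders: 3.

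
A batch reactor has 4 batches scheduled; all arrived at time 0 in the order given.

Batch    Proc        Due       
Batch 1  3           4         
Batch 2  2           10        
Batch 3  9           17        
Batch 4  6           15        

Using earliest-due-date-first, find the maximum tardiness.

EDD (increasing due date): Batch 1 Batch 2 Batch 4 Batch 3.
Batch 1: 0→3, due 4, tardiness 0
Batch 2: 3→5, due 10, tardiness 0
Batch 4: 5→11, due 15, tardiness 0
Batch 3: 11→20, due 17, tardiness 3
Maximum = 3.

3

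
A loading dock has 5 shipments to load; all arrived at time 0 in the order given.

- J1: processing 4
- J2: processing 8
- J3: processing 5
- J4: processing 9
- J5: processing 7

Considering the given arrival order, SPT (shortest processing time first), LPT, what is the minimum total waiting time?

53

FIFO (arrival order): J1 J2 J3 J4 J5.
J1: waits 0, runs 0→4
J2: waits 4, runs 4→12
J3: waits 12, runs 12→17
J4: waits 17, runs 17→26
J5: waits 26, runs 26→33
Sum = 0+4+12+17+26 = 59.
SPT (increasing processing time): J1 J3 J5 J2 J4.
J1: waits 0, runs 0→4
J3: waits 4, runs 4→9
J5: waits 9, runs 9→16
J2: waits 16, runs 16→24
J4: waits 24, runs 24→33
Sum = 0+4+9+16+24 = 53.
LPT (decreasing processing time): J4 J2 J5 J3 J1.
J4: waits 0, runs 0→9
J2: waits 9, runs 9→17
J5: waits 17, runs 17→24
J3: waits 24, runs 24→29
J1: waits 29, runs 29→33
Sum = 0+9+17+24+29 = 79.
FIFO 59, SPT 53, LPT 79 → minimum 53.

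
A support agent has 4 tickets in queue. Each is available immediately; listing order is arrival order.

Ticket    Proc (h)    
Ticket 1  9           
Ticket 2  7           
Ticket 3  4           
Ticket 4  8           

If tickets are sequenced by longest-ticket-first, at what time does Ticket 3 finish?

LPT (decreasing processing time): Ticket 1 Ticket 4 Ticket 2 Ticket 3.
Ticket 1: 0→9
Ticket 4: 9→17
Ticket 2: 17→24
Ticket 3: 24→28

28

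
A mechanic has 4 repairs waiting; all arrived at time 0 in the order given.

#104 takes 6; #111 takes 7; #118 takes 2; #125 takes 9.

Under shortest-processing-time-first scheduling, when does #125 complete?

24

SPT (increasing processing time): #118 #104 #111 #125.
#118: 0→2
#104: 2→8
#111: 8→15
#125: 15→24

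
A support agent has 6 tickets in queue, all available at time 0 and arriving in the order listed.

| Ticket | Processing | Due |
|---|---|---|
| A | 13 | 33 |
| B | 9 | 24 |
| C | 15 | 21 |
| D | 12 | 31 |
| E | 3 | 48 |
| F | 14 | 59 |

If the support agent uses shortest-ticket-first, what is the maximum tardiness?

45

SPT (increasing processing time): E B D A F C.
E: 0→3, due 48, tardiness 0
B: 3→12, due 24, tardiness 0
D: 12→24, due 31, tardiness 0
A: 24→37, due 33, tardiness 4
F: 37→51, due 59, tardiness 0
C: 51→66, due 21, tardiness 45
Maximum = 45.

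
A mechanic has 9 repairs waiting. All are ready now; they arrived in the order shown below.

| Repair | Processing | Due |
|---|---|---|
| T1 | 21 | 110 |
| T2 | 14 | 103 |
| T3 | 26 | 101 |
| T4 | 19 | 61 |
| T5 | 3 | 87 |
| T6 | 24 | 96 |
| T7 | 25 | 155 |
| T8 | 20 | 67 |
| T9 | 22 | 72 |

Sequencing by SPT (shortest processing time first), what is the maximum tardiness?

SPT (increasing processing time): T5 T2 T4 T8 T1 T9 T6 T7 T3.
T5: 0→3, due 87, tardiness 0
T2: 3→17, due 103, tardiness 0
T4: 17→36, due 61, tardiness 0
T8: 36→56, due 67, tardiness 0
T1: 56→77, due 110, tardiness 0
T9: 77→99, due 72, tardiness 27
T6: 99→123, due 96, tardiness 27
T7: 123→148, due 155, tardiness 0
T3: 148→174, due 101, tardiness 73
Maximum = 73.

73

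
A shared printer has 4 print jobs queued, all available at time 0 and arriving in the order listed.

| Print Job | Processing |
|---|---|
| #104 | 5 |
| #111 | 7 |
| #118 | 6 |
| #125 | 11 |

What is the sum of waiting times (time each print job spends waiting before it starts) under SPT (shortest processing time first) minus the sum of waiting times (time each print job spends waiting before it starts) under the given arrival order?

SPT (increasing processing time): #104 #118 #111 #125.
#104: waits 0, runs 0→5
#118: waits 5, runs 5→11
#111: waits 11, runs 11→18
#125: waits 18, runs 18→29
Sum = 0+5+11+18 = 34.
FIFO (arrival order): #104 #111 #118 #125.
#104: waits 0, runs 0→5
#111: waits 5, runs 5→12
#118: waits 12, runs 12→18
#125: waits 18, runs 18→29
Sum = 0+5+12+18 = 35.
Difference = 34 − 35 = -1.

-1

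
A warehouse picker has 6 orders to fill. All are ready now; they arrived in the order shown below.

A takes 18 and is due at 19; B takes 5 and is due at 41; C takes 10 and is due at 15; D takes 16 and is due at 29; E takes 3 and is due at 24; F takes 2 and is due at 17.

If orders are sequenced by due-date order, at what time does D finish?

49

EDD (increasing due date): C F A E D B.
C: 0→10
F: 10→12
A: 12→30
E: 30→33
D: 33→49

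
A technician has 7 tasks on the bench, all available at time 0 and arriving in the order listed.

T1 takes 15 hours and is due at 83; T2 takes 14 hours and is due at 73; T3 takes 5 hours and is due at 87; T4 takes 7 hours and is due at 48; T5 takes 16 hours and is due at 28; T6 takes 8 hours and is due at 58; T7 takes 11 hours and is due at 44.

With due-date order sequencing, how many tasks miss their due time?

0

EDD (increasing due date): T5 T7 T4 T6 T2 T1 T3.
T5: 0→16, due 28, tardiness 0
T7: 16→27, due 44, tardiness 0
T4: 27→34, due 48, tardiness 0
T6: 34→42, due 58, tardiness 0
T2: 42→56, due 73, tardiness 0
T1: 56→71, due 83, tardiness 0
T3: 71→76, due 87, tardiness 0
Late tasks: 0.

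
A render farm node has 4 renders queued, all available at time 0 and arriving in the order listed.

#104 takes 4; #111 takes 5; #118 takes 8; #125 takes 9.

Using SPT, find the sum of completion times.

SPT (increasing processing time): #104 #111 #118 #125.
#104: 0→4
#111: 4→9
#118: 9→17
#125: 17→26
Sum = 4+9+17+26 = 56.

56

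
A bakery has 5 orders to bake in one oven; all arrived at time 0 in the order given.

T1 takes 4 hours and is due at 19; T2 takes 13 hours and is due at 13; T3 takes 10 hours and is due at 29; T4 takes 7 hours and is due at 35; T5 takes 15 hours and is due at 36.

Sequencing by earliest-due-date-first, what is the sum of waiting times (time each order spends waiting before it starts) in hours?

EDD (increasing due date): T2 T1 T3 T4 T5.
T2: waits 0, runs 0→13
T1: waits 13, runs 13→17
T3: waits 17, runs 17→27
T4: waits 27, runs 27→34
T5: waits 34, runs 34→49
Sum = 0+13+17+27+34 = 91.

91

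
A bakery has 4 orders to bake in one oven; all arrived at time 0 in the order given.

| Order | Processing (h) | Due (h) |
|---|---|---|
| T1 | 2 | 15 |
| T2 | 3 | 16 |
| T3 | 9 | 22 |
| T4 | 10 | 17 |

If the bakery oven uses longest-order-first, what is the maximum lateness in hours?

LPT (decreasing processing time): T4 T3 T2 T1.
T4: 0→10, due 17, lateness -7
T3: 10→19, due 22, lateness -3
T2: 19→22, due 16, lateness 6
T1: 22→24, due 15, lateness 9
Maximum = 9.

9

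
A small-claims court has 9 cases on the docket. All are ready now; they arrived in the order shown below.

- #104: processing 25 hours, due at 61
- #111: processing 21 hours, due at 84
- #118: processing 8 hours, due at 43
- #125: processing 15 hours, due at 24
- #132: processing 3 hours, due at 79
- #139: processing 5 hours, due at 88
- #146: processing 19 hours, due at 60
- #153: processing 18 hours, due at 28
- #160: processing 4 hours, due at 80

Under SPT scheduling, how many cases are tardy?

5

SPT (increasing processing time): #132 #160 #139 #118 #125 #153 #146 #111 #104.
#132: 0→3, due 79, tardiness 0
#160: 3→7, due 80, tardiness 0
#139: 7→12, due 88, tardiness 0
#118: 12→20, due 43, tardiness 0
#125: 20→35, due 24, tardiness 11
#153: 35→53, due 28, tardiness 25
#146: 53→72, due 60, tardiness 12
#111: 72→93, due 84, tardiness 9
#104: 93→118, due 61, tardiness 57
Late cases: 5.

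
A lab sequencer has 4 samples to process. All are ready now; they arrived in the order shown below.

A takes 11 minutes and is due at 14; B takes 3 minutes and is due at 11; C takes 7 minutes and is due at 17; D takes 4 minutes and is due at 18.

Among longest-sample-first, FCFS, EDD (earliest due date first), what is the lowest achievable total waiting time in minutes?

38

LPT (decreasing processing time): A C D B.
A: waits 0, runs 0→11
C: waits 11, runs 11→18
D: waits 18, runs 18→22
B: waits 22, runs 22→25
Sum = 0+11+18+22 = 51.
FIFO (arrival order): A B C D.
A: waits 0, runs 0→11
B: waits 11, runs 11→14
C: waits 14, runs 14→21
D: waits 21, runs 21→25
Sum = 0+11+14+21 = 46.
EDD (increasing due date): B A C D.
B: waits 0, runs 0→3
A: waits 3, runs 3→14
C: waits 14, runs 14→21
D: waits 21, runs 21→25
Sum = 0+3+14+21 = 38.
LPT 51, FIFO 46, EDD 38 → minimum 38.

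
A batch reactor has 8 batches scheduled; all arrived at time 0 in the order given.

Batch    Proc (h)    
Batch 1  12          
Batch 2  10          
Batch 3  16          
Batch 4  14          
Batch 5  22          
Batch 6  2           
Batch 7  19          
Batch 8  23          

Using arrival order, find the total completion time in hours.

487

FIFO (arrival order): Batch 1 Batch 2 Batch 3 Batch 4 Batch 5 Batch 6 Batch 7 Batch 8.
Batch 1: 0→12
Batch 2: 12→22
Batch 3: 22→38
Batch 4: 38→52
Batch 5: 52→74
Batch 6: 74→76
Batch 7: 76→95
Batch 8: 95→118
Sum = 12+22+38+52+74+76+95+118 = 487.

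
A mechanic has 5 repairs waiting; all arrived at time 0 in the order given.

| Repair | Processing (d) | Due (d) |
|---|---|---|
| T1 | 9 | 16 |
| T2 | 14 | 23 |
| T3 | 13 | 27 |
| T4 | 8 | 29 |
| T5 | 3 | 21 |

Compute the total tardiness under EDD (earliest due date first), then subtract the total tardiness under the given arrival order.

-17

EDD (increasing due date): T1 T5 T2 T3 T4.
T1: 0→9, due 16, tardiness 0
T5: 9→12, due 21, tardiness 0
T2: 12→26, due 23, tardiness 3
T3: 26→39, due 27, tardiness 12
T4: 39→47, due 29, tardiness 18
Sum = 0+0+3+12+18 = 33.
FIFO (arrival order): T1 T2 T3 T4 T5.
T1: 0→9, due 16, tardiness 0
T2: 9→23, due 23, tardiness 0
T3: 23→36, due 27, tardiness 9
T4: 36→44, due 29, tardiness 15
T5: 44→47, due 21, tardiness 26
Sum = 0+0+9+15+26 = 50.
Difference = 33 − 50 = -17.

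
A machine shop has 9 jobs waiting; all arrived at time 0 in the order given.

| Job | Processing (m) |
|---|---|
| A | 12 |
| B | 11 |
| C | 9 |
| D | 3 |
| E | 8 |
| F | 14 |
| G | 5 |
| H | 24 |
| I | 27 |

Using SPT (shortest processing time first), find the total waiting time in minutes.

284

SPT (increasing processing time): D G E C B A F H I.
D: waits 0, runs 0→3
G: waits 3, runs 3→8
E: waits 8, runs 8→16
C: waits 16, runs 16→25
B: waits 25, runs 25→36
A: waits 36, runs 36→48
F: waits 48, runs 48→62
H: waits 62, runs 62→86
I: waits 86, runs 86→113
Sum = 0+3+8+16+25+36+48+62+86 = 284.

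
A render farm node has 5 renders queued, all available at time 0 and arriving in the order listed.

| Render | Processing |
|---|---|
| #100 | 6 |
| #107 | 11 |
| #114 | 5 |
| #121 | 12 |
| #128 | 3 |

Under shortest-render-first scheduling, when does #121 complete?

SPT (increasing processing time): #128 #114 #100 #107 #121.
#128: 0→3
#114: 3→8
#100: 8→14
#107: 14→25
#121: 25→37

37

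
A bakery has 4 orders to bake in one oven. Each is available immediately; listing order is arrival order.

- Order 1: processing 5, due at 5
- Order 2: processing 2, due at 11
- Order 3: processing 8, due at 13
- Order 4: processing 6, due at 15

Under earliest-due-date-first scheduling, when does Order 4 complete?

EDD (increasing due date): Order 1 Order 2 Order 3 Order 4.
Order 1: 0→5
Order 2: 5→7
Order 3: 7→15
Order 4: 15→21

21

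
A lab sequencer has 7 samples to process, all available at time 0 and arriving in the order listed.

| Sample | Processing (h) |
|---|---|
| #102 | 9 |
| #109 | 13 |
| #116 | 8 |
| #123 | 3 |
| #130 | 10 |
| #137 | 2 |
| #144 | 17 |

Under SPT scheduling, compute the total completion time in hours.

SPT (increasing processing time): #137 #123 #116 #102 #130 #109 #144.
#137: 0→2
#123: 2→5
#116: 5→13
#102: 13→22
#130: 22→32
#109: 32→45
#144: 45→62
Sum = 2+5+13+22+32+45+62 = 181.

181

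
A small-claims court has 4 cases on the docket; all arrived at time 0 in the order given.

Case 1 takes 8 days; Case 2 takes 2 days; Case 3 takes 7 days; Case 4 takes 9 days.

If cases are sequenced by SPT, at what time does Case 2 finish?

SPT (increasing processing time): Case 2 Case 3 Case 1 Case 4.
Case 2: 0→2

2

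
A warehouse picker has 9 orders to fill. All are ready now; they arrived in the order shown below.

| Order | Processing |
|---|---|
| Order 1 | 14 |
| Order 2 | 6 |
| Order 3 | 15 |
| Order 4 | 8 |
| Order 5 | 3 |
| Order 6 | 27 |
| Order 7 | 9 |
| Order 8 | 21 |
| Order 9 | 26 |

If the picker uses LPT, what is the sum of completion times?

833

LPT (decreasing processing time): Order 6 Order 9 Order 8 Order 3 Order 1 Order 7 Order 4 Order 2 Order 5.
Order 6: 0→27
Order 9: 27→53
Order 8: 53→74
Order 3: 74→89
Order 1: 89→103
Order 7: 103→112
Order 4: 112→120
Order 2: 120→126
Order 5: 126→129
Sum = 27+53+74+89+103+112+120+126+129 = 833.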